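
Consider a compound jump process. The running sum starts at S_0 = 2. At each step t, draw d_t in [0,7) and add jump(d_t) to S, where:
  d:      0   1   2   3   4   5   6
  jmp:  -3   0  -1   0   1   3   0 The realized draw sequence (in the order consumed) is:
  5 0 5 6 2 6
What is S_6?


t=0: S=2, d=5, jump=3, S_1=5
t=1: S=5, d=0, jump=-3, S_2=2
t=2: S=2, d=5, jump=3, S_3=5
t=3: S=5, d=6, jump=0, S_4=5
t=4: S=5, d=2, jump=-1, S_5=4
t=5: S=4, d=6, jump=0, S_6=4

4


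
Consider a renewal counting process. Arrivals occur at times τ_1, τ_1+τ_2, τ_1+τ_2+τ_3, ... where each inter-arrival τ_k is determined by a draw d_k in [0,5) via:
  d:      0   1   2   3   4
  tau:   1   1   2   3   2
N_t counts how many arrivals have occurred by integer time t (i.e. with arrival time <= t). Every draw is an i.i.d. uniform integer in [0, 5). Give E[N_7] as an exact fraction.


Inter-arrival values over d=0..4: [1, 1, 2, 3, 2]
Each d has probability 1/5, so the pmf of τ is: f(1) = 2/5, f(2) = 2/5, f(3) = 1/5
Renewal equation for m(n) = E[N_n]: condition on τ_1 = k (if k <= n, one arrival plus a fresh copy on the remaining n−k steps): m(n) = F(n) + Σ_{k<=n} f(k)·m(n−k), where F(n) = P(τ <= n) and m(0) = 0
m(1) = F(1) = 2/5
m(2) = F(2) + f(1)·m(1) = 4/5 + 2/5·2/5 = 24/25
m(3) = F(3) + f(1)·m(2) + f(2)·m(1) = 1 + 2/5·24/25 + 2/5·2/5 = 193/125
m(4) = F(4) + f(1)·m(3) + f(2)·m(2) + f(3)·m(1) = 1 + 2/5·193/125 + 2/5·24/25 + 1/5·2/5 = 1301/625
m(5) = F(5) + f(1)·m(4) + f(2)·m(3) + f(3)·m(2) = 1 + 2/5·1301/625 + 2/5·193/125 + 1/5·24/25 = 8257/3125
m(6) = F(6) + f(1)·m(5) + f(2)·m(4) + f(3)·m(3) = 1 + 2/5·8257/3125 + 2/5·1301/625 + 1/5·193/125 = 49974/15625
m(7) = F(7) + f(1)·m(6) + f(2)·m(5) + f(3)·m(4) = 1 + 2/5·49974/15625 + 2/5·8257/3125 + 1/5·1301/625 = 293168/78125
E[N_7] = m(7) = 293168/78125

293168/78125


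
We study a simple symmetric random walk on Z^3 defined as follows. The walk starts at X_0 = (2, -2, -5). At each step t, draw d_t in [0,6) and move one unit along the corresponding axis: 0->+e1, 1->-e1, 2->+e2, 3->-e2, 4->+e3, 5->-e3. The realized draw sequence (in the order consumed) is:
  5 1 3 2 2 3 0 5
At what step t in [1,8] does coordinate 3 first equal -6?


1

t=0: X=(2, -2, -5), d=5 → -e3, X_1=(2, -2, -6)
t=1: X=(2, -2, -6), d=1 → -e1, X_2=(1, -2, -6)
t=2: X=(1, -2, -6), d=3 → -e2, X_3=(1, -3, -6)
t=3: X=(1, -3, -6), d=2 → +e2, X_4=(1, -2, -6)
t=4: X=(1, -2, -6), d=2 → +e2, X_5=(1, -1, -6)
t=5: X=(1, -1, -6), d=3 → -e2, X_6=(1, -2, -6)
t=6: X=(1, -2, -6), d=0 → +e1, X_7=(2, -2, -6)
t=7: X=(2, -2, -6), d=5 → -e3, X_8=(2, -2, -7)


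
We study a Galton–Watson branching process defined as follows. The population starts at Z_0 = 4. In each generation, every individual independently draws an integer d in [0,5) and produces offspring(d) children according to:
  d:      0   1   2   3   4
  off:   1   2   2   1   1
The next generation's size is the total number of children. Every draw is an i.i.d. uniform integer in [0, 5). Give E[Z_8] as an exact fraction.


23059204/390625

Outcome values over d=0..4: [1, 2, 2, 1, 1]
Σy = 7, Σy² = 11, M = 5
μ = 7/5 = 7/5,  σ² = 11/5 − (7/5)² = 6/25
E[Z_0] = 4
E[Z_1] = 7/5·E[Z_0] = 28/5
E[Z_2] = 7/5·E[Z_1] = 196/25
E[Z_3] = 7/5·E[Z_2] = 1372/125
E[Z_4] = 7/5·E[Z_3] = 9604/625
E[Z_5] = 7/5·E[Z_4] = 67228/3125
E[Z_6] = 7/5·E[Z_5] = 470596/15625
E[Z_7] = 7/5·E[Z_6] = 3294172/78125
E[Z_8] = 7/5·E[Z_7] = 23059204/390625


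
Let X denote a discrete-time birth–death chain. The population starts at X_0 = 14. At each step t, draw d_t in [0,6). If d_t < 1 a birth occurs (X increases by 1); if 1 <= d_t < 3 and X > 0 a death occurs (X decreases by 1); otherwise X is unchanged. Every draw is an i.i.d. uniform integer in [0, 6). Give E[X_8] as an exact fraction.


X can drop by at most 1 per step and X_0 = 14 > T = 8, so X_t >= 14 − t >= 6 > 0 for every t <= 8: the floor at 0 (the 'and X > 0' condition) never binds. Hence X_8 = X_0 + Σ_{t<8} Y_t with i.i.d. increments Y_t = y(d_t) ∈ {+1, −1, 0}.
Outcome values over d=0..5: [1, -1, -1, 0, 0, 0]
Σy = -1, Σy² = 3, M = 6
μ = -1/6 = -1/6,  σ² = 3/6 − (-1/6)² = 17/36
E[X_8] = 14 + 8·(-1/6) = 38/3

38/3


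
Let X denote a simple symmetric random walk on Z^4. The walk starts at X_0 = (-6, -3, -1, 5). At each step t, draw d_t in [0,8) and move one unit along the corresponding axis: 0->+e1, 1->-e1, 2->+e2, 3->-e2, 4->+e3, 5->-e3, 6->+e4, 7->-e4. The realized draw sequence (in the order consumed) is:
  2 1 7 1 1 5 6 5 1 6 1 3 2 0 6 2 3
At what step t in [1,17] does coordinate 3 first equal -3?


t=0: X=(-6, -3, -1, 5), d=2 → +e2, X_1=(-6, -2, -1, 5)
t=1: X=(-6, -2, -1, 5), d=1 → -e1, X_2=(-7, -2, -1, 5)
t=2: X=(-7, -2, -1, 5), d=7 → -e4, X_3=(-7, -2, -1, 4)
t=3: X=(-7, -2, -1, 4), d=1 → -e1, X_4=(-8, -2, -1, 4)
t=4: X=(-8, -2, -1, 4), d=1 → -e1, X_5=(-9, -2, -1, 4)
t=5: X=(-9, -2, -1, 4), d=5 → -e3, X_6=(-9, -2, -2, 4)
t=6: X=(-9, -2, -2, 4), d=6 → +e4, X_7=(-9, -2, -2, 5)
t=7: X=(-9, -2, -2, 5), d=5 → -e3, X_8=(-9, -2, -3, 5)
t=8: X=(-9, -2, -3, 5), d=1 → -e1, X_9=(-10, -2, -3, 5)
t=9: X=(-10, -2, -3, 5), d=6 → +e4, X_10=(-10, -2, -3, 6)
t=10: X=(-10, -2, -3, 6), d=1 → -e1, X_11=(-11, -2, -3, 6)
t=11: X=(-11, -2, -3, 6), d=3 → -e2, X_12=(-11, -3, -3, 6)
t=12: X=(-11, -3, -3, 6), d=2 → +e2, X_13=(-11, -2, -3, 6)
t=13: X=(-11, -2, -3, 6), d=0 → +e1, X_14=(-10, -2, -3, 6)
t=14: X=(-10, -2, -3, 6), d=6 → +e4, X_15=(-10, -2, -3, 7)
t=15: X=(-10, -2, -3, 7), d=2 → +e2, X_16=(-10, -1, -3, 7)
t=16: X=(-10, -1, -3, 7), d=3 → -e2, X_17=(-10, -2, -3, 7)

8


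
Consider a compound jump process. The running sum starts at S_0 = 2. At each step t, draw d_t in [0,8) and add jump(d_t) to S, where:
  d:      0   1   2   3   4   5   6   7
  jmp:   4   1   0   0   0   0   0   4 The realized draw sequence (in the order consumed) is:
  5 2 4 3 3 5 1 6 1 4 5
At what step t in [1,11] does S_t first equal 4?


9

t=0: S=2, d=5, jump=0, S_1=2
t=1: S=2, d=2, jump=0, S_2=2
t=2: S=2, d=4, jump=0, S_3=2
t=3: S=2, d=3, jump=0, S_4=2
t=4: S=2, d=3, jump=0, S_5=2
t=5: S=2, d=5, jump=0, S_6=2
t=6: S=2, d=1, jump=1, S_7=3
t=7: S=3, d=6, jump=0, S_8=3
t=8: S=3, d=1, jump=1, S_9=4
t=9: S=4, d=4, jump=0, S_10=4
t=10: S=4, d=5, jump=0, S_11=4


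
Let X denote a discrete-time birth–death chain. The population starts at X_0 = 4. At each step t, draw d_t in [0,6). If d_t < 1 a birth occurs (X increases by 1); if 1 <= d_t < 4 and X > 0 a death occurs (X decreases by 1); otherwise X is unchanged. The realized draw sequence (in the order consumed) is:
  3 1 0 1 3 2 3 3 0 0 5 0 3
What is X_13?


t=0: X=4, d=3 → death, X_1=3
t=1: X=3, d=1 → death, X_2=2
t=2: X=2, d=0 → birth, X_3=3
t=3: X=3, d=1 → death, X_4=2
t=4: X=2, d=3 → death, X_5=1
t=5: X=1, d=2 → death, X_6=0
t=6: X=0, d=3 → hold, X_7=0
t=7: X=0, d=3 → hold, X_8=0
t=8: X=0, d=0 → birth, X_9=1
t=9: X=1, d=0 → birth, X_10=2
t=10: X=2, d=5 → hold, X_11=2
t=11: X=2, d=0 → birth, X_12=3
t=12: X=3, d=3 → death, X_13=2

2


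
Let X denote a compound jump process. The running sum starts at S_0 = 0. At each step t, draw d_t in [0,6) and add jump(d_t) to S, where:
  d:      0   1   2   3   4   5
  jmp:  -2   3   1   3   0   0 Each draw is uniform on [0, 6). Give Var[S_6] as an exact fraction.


113/6

Outcome values over d=0..5: [-2, 3, 1, 3, 0, 0]
Σy = 5, Σy² = 23, M = 6
μ = 5/6 = 5/6,  σ² = 23/6 − (5/6)² = 113/36
Independent increments: Var[S_6] = 6·σ² = 6·(113/36) = 113/6


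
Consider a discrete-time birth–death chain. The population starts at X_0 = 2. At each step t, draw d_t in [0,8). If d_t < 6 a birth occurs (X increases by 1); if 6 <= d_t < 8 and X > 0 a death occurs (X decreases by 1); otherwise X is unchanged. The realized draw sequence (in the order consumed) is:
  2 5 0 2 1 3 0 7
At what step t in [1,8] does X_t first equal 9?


7

t=0: X=2, d=2 → birth, X_1=3
t=1: X=3, d=5 → birth, X_2=4
t=2: X=4, d=0 → birth, X_3=5
t=3: X=5, d=2 → birth, X_4=6
t=4: X=6, d=1 → birth, X_5=7
t=5: X=7, d=3 → birth, X_6=8
t=6: X=8, d=0 → birth, X_7=9
t=7: X=9, d=7 → death, X_8=8


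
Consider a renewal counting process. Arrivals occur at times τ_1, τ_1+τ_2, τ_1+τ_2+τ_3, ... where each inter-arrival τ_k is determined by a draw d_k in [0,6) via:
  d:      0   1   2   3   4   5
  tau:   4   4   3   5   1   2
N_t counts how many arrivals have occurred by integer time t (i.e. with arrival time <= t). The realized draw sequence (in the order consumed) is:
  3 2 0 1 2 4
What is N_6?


1

draw d_1=3: τ_1=5, arrival time A_1=5
draw d_2=2: τ_2=3, arrival time A_2=8
draw d_3=0: τ_3=4, arrival time A_3=12
draw d_4=1: τ_4=4, arrival time A_4=16
draw d_5=2: τ_5=3, arrival time A_5=19
draw d_6=4: τ_6=1, arrival time A_6=20
N_t over t=0..6: 0:0 1:0 2:0 3:0 4:0 5:1 6:1


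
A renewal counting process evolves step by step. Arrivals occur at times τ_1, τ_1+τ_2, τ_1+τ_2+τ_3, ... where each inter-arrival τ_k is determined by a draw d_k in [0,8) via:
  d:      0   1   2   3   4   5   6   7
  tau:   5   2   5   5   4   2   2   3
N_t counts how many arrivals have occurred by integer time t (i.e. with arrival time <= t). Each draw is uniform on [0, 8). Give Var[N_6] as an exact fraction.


Inter-arrival values over d=0..7: [5, 2, 5, 5, 4, 2, 2, 3]
Each d has probability 1/8, so the pmf of τ is: f(2) = 3/8, f(3) = 1/8, f(4) = 1/8, f(5) = 3/8
Let p_n(j) = P(N_n = j), with p_0 = [1]. Condition on τ_1: p_n(0) = P(τ > n), and for j >= 1, p_n(j) = Σ_{k<=n} f(k)·p_{n−k}(j−1)
p_1 = [1]  (j = 0)
p_2 = [5/8, 3/8]  (j = 0..1)
p_3 = [1/2, 1/2]  (j = 0..1)
p_4 = [3/8, 31/64, 9/64]  (j = 0..2)
p_5 = [0, 49/64, 15/64]  (j = 0..2)
p_6 = [0, 21/32, 149/512, 27/512]  (j = 0..3)
E[N_6] = Σ j·p_6(j) = 715/512;  E[N_6²] = Σ j²·p_6(j) = 1175/512
Var[N_6] = 1175/512 − (715/512)² = 90375/262144

90375/262144


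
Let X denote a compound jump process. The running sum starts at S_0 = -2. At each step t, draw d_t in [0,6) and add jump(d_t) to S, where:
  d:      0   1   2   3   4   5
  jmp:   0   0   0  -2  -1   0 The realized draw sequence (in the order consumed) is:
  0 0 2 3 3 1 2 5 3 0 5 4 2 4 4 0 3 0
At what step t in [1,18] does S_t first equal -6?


5

t=0: S=-2, d=0, jump=0, S_1=-2
t=1: S=-2, d=0, jump=0, S_2=-2
t=2: S=-2, d=2, jump=0, S_3=-2
t=3: S=-2, d=3, jump=-2, S_4=-4
t=4: S=-4, d=3, jump=-2, S_5=-6
t=5: S=-6, d=1, jump=0, S_6=-6
t=6: S=-6, d=2, jump=0, S_7=-6
t=7: S=-6, d=5, jump=0, S_8=-6
t=8: S=-6, d=3, jump=-2, S_9=-8
t=9: S=-8, d=0, jump=0, S_10=-8
t=10: S=-8, d=5, jump=0, S_11=-8
t=11: S=-8, d=4, jump=-1, S_12=-9
t=12: S=-9, d=2, jump=0, S_13=-9
t=13: S=-9, d=4, jump=-1, S_14=-10
t=14: S=-10, d=4, jump=-1, S_15=-11
t=15: S=-11, d=0, jump=0, S_16=-11
t=16: S=-11, d=3, jump=-2, S_17=-13
t=17: S=-13, d=0, jump=0, S_18=-13


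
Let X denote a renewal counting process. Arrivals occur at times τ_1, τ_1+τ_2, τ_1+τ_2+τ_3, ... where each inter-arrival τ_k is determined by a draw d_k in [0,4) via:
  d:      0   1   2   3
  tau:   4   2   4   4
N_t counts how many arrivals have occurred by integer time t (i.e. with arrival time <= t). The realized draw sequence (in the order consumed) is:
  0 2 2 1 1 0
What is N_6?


1

draw d_1=0: τ_1=4, arrival time A_1=4
draw d_2=2: τ_2=4, arrival time A_2=8
draw d_3=2: τ_3=4, arrival time A_3=12
draw d_4=1: τ_4=2, arrival time A_4=14
draw d_5=1: τ_5=2, arrival time A_5=16
draw d_6=0: τ_6=4, arrival time A_6=20
N_t over t=0..6: 0:0 1:0 2:0 3:0 4:1 5:1 6:1


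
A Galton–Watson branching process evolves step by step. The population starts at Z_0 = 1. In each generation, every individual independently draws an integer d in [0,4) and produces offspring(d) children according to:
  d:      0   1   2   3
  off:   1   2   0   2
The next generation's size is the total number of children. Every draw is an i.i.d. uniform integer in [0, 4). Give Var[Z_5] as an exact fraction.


14444375/1048576

Outcome values over d=0..3: [1, 2, 0, 2]
Σy = 5, Σy² = 9, M = 4
μ = 5/4 = 5/4,  σ² = 9/4 − (5/4)² = 11/16
V_0 = 0, E_0 = 1
V_1 = 11/16·E_0 + (5/4)²·V_0 = 11/16;  E_1 = 5/4
V_2 = 11/16·E_1 + (5/4)²·V_1 = 495/256;  E_2 = 25/16
V_3 = 11/16·E_2 + (5/4)²·V_2 = 16775/4096;  E_3 = 125/64
V_4 = 11/16·E_3 + (5/4)²·V_3 = 507375/65536;  E_4 = 625/256
V_5 = 11/16·E_4 + (5/4)²·V_4 = 14444375/1048576;  E_5 = 3125/1024


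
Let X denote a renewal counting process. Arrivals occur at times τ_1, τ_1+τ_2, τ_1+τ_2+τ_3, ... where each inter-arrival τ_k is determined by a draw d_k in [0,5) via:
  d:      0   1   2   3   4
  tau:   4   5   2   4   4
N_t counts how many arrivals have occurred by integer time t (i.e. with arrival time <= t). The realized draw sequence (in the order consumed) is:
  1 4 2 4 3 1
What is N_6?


draw d_1=1: τ_1=5, arrival time A_1=5
draw d_2=4: τ_2=4, arrival time A_2=9
draw d_3=2: τ_3=2, arrival time A_3=11
draw d_4=4: τ_4=4, arrival time A_4=15
draw d_5=3: τ_5=4, arrival time A_5=19
draw d_6=1: τ_6=5, arrival time A_6=24
N_t over t=0..6: 0:0 1:0 2:0 3:0 4:0 5:1 6:1

1


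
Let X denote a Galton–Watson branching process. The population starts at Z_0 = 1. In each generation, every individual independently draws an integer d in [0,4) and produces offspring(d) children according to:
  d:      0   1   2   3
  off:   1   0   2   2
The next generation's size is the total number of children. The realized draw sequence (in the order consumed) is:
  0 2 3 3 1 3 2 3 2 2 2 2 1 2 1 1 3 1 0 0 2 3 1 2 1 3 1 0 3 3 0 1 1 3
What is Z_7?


10

gen 0: Z_0=1, draws=[0], offspring=[1], Z_1=1
gen 1: Z_1=1, draws=[2], offspring=[2], Z_2=2
gen 2: Z_2=2, draws=[3, 3], offspring=[2, 2], Z_3=4
gen 3: Z_3=4, draws=[1, 3, 2, 3], offspring=[0, 2, 2, 2], Z_4=6
gen 4: Z_4=6, draws=[2, 2, 2, 2, 1, 2], offspring=[2, 2, 2, 2, 0, 2], Z_5=10
gen 5: Z_5=10, draws=[1, 1, 3, 1, 0, 0, 2, 3, 1, 2], offspring=[0, 0, 2, 0, 1, 1, 2, 2, 0, 2], Z_6=10
gen 6: Z_6=10, draws=[1, 3, 1, 0, 3, 3, 0, 1, 1, 3], offspring=[0, 2, 0, 1, 2, 2, 1, 0, 0, 2], Z_7=10


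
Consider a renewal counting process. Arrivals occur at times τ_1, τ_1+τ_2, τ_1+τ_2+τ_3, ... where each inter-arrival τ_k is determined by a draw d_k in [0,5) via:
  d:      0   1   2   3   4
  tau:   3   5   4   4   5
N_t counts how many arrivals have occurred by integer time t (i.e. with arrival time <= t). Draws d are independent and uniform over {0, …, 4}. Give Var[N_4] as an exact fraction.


6/25

Inter-arrival values over d=0..4: [3, 5, 4, 4, 5]
Each d has probability 1/5, so the pmf of τ is: f(3) = 1/5, f(4) = 2/5, f(5) = 2/5
Let p_n(j) = P(N_n = j), with p_0 = [1]. Condition on τ_1: p_n(0) = P(τ > n), and for j >= 1, p_n(j) = Σ_{k<=n} f(k)·p_{n−k}(j−1)
p_1 = [1]  (j = 0)
p_2 = [1]  (j = 0)
p_3 = [4/5, 1/5]  (j = 0..1)
p_4 = [2/5, 3/5]  (j = 0..1)
E[N_4] = Σ j·p_4(j) = 3/5;  E[N_4²] = Σ j²·p_4(j) = 3/5
Var[N_4] = 3/5 − (3/5)² = 6/25


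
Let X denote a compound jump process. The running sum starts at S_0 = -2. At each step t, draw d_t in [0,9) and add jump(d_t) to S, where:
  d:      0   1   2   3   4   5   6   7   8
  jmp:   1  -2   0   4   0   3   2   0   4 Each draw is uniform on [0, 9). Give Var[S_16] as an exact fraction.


Outcome values over d=0..8: [1, -2, 0, 4, 0, 3, 2, 0, 4]
Σy = 12, Σy² = 50, M = 9
μ = 12/9 = 4/3,  σ² = 50/9 − (4/3)² = 34/9
Independent increments: Var[S_16] = 16·σ² = 16·(34/9) = 544/9

544/9


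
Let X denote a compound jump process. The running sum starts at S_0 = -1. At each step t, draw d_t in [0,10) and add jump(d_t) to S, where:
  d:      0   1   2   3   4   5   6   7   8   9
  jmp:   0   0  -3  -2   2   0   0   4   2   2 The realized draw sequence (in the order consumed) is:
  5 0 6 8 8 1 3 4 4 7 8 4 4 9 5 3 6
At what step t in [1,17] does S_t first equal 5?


9

t=0: S=-1, d=5, jump=0, S_1=-1
t=1: S=-1, d=0, jump=0, S_2=-1
t=2: S=-1, d=6, jump=0, S_3=-1
t=3: S=-1, d=8, jump=2, S_4=1
t=4: S=1, d=8, jump=2, S_5=3
t=5: S=3, d=1, jump=0, S_6=3
t=6: S=3, d=3, jump=-2, S_7=1
t=7: S=1, d=4, jump=2, S_8=3
t=8: S=3, d=4, jump=2, S_9=5
t=9: S=5, d=7, jump=4, S_10=9
t=10: S=9, d=8, jump=2, S_11=11
t=11: S=11, d=4, jump=2, S_12=13
t=12: S=13, d=4, jump=2, S_13=15
t=13: S=15, d=9, jump=2, S_14=17
t=14: S=17, d=5, jump=0, S_15=17
t=15: S=17, d=3, jump=-2, S_16=15
t=16: S=15, d=6, jump=0, S_17=15


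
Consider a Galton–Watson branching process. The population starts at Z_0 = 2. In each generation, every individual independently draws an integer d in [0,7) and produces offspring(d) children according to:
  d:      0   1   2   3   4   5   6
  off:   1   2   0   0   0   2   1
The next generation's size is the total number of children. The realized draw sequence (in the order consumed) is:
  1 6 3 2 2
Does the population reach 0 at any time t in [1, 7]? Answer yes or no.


yes

gen 0: Z_0=2, draws=[1, 6], offspring=[2, 1], Z_1=3
gen 1: Z_1=3, draws=[3, 2, 2], offspring=[0, 0, 0], Z_2=0
gen 2: Z_2=0, draws=[], offspring=[], Z_3=0
gen 3: Z_3=0, draws=[], offspring=[], Z_4=0
gen 4: Z_4=0, draws=[], offspring=[], Z_5=0
gen 5: Z_5=0, draws=[], offspring=[], Z_6=0
gen 6: Z_6=0, draws=[], offspring=[], Z_7=0


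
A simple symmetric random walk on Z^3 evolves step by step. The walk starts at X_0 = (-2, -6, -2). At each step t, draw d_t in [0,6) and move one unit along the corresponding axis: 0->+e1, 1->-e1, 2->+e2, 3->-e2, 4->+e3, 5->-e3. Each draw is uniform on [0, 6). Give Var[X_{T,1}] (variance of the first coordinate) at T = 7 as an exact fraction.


7/3

Outcome values over d=0..5: [1, -1, 0, 0, 0, 0]
Σy = 0, Σy² = 2, M = 6
μ = 0/6 = 0,  σ² = 2/6 − (0)² = 1/3
Independent increments: Var[X_7] = 7·σ² = 7·(1/3) = 7/3


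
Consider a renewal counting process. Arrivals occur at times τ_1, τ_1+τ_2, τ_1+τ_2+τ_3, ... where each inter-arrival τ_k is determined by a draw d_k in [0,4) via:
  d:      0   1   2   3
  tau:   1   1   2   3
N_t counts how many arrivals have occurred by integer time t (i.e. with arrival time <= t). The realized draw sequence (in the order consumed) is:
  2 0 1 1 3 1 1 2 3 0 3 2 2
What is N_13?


draw d_1=2: τ_1=2, arrival time A_1=2
draw d_2=0: τ_2=1, arrival time A_2=3
draw d_3=1: τ_3=1, arrival time A_3=4
draw d_4=1: τ_4=1, arrival time A_4=5
draw d_5=3: τ_5=3, arrival time A_5=8
draw d_6=1: τ_6=1, arrival time A_6=9
draw d_7=1: τ_7=1, arrival time A_7=10
draw d_8=2: τ_8=2, arrival time A_8=12
draw d_9=3: τ_9=3, arrival time A_9=15
draw d_10=0: τ_10=1, arrival time A_10=16
draw d_11=3: τ_11=3, arrival time A_11=19
draw d_12=2: τ_12=2, arrival time A_12=21
draw d_13=2: τ_13=2, arrival time A_13=23
N_t over t=0..13: 0:0 1:0 2:1 3:2 4:3 5:4 6:4 7:4 8:5 9:6 10:7 11:7 12:8 13:8

8


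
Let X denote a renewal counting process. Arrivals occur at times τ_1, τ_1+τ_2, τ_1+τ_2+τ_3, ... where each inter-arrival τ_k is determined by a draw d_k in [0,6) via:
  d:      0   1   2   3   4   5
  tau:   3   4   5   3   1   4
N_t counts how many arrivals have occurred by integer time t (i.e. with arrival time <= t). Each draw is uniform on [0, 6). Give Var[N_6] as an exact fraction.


868173719/2176782336

Inter-arrival values over d=0..5: [3, 4, 5, 3, 1, 4]
Each d has probability 1/6, so the pmf of τ is: f(1) = 1/6, f(3) = 1/3, f(4) = 1/3, f(5) = 1/6
Let p_n(j) = P(N_n = j), with p_0 = [1]. Condition on τ_1: p_n(0) = P(τ > n), and for j >= 1, p_n(j) = Σ_{k<=n} f(k)·p_{n−k}(j−1)
p_1 = [5/6, 1/6]  (j = 0..1)
p_2 = [5/6, 5/36, 1/36]  (j = 0..2)
p_3 = [1/2, 17/36, 5/216, 1/216]  (j = 0..3)
p_4 = [1/6, 25/36, 29/216, 5/1296, 1/1296]  (j = 0..4)
p_5 = [0, 3/4, 47/216, 41/1296, 5/7776, 1/7776]  (j = 0..5)
p_6 = [0, 7/12, 77/216, 23/432, 53/7776, 5/46656, 1/46656]  (j = 0..6)
E[N_6] = Σ j·p_6(j) = 69235/46656;  E[N_6²] = Σ j²·p_6(j) = 121349/46656
Var[N_6] = 121349/46656 − (69235/46656)² = 868173719/2176782336


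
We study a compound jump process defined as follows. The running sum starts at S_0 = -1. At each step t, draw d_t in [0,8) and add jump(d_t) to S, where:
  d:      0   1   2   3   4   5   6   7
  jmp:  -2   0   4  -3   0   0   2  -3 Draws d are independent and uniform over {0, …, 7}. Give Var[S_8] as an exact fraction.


83/2

Outcome values over d=0..7: [-2, 0, 4, -3, 0, 0, 2, -3]
Σy = -2, Σy² = 42, M = 8
μ = -2/8 = -1/4,  σ² = 42/8 − (-1/4)² = 83/16
Independent increments: Var[S_8] = 8·σ² = 8·(83/16) = 83/2


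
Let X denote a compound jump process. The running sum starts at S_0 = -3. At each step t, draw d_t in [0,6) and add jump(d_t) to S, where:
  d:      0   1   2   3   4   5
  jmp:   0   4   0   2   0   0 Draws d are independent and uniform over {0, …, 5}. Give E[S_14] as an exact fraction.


Outcome values over d=0..5: [0, 4, 0, 2, 0, 0]
Σy = 6, Σy² = 20, M = 6
μ = 6/6 = 1,  σ² = 20/6 − (1)² = 7/3
E[S_14] = -3 + 14·(1) = 11

11


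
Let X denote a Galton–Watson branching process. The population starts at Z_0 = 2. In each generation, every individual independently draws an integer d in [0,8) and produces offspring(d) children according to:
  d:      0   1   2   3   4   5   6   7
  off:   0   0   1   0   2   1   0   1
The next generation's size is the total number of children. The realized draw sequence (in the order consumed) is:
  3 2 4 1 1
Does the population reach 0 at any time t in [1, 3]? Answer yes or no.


yes

gen 0: Z_0=2, draws=[3, 2], offspring=[0, 1], Z_1=1
gen 1: Z_1=1, draws=[4], offspring=[2], Z_2=2
gen 2: Z_2=2, draws=[1, 1], offspring=[0, 0], Z_3=0


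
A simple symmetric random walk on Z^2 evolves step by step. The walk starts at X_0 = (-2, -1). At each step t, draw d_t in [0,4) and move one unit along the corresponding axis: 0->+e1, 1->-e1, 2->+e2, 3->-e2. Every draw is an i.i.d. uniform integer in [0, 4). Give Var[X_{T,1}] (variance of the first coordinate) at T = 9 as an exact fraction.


Outcome values over d=0..3: [1, -1, 0, 0]
Σy = 0, Σy² = 2, M = 4
μ = 0/4 = 0,  σ² = 2/4 − (0)² = 1/2
Independent increments: Var[X_9] = 9·σ² = 9·(1/2) = 9/2

9/2


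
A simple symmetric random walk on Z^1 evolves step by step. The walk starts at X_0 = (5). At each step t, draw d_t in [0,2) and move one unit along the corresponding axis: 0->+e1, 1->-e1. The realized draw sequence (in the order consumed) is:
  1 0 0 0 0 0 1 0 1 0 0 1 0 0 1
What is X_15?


(10)

t=0: X=(5), d=1 → -e1, X_1=(4)
t=1: X=(4), d=0 → +e1, X_2=(5)
t=2: X=(5), d=0 → +e1, X_3=(6)
t=3: X=(6), d=0 → +e1, X_4=(7)
t=4: X=(7), d=0 → +e1, X_5=(8)
t=5: X=(8), d=0 → +e1, X_6=(9)
t=6: X=(9), d=1 → -e1, X_7=(8)
t=7: X=(8), d=0 → +e1, X_8=(9)
t=8: X=(9), d=1 → -e1, X_9=(8)
t=9: X=(8), d=0 → +e1, X_10=(9)
t=10: X=(9), d=0 → +e1, X_11=(10)
t=11: X=(10), d=1 → -e1, X_12=(9)
t=12: X=(9), d=0 → +e1, X_13=(10)
t=13: X=(10), d=0 → +e1, X_14=(11)
t=14: X=(11), d=1 → -e1, X_15=(10)


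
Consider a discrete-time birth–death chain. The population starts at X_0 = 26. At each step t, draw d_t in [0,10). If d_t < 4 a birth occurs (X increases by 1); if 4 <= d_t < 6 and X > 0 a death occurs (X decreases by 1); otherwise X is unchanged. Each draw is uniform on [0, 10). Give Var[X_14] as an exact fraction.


196/25

X can drop by at most 1 per step and X_0 = 26 > T = 14, so X_t >= 26 − t >= 12 > 0 for every t <= 14: the floor at 0 (the 'and X > 0' condition) never binds. Hence X_14 = X_0 + Σ_{t<14} Y_t with i.i.d. increments Y_t = y(d_t) ∈ {+1, −1, 0}.
Outcome values over d=0..9: [1, 1, 1, 1, -1, -1, 0, 0, 0, 0]
Σy = 2, Σy² = 6, M = 10
μ = 2/10 = 1/5,  σ² = 6/10 − (1/5)² = 14/25
Independent increments: Var[X_14] = 14·σ² = 14·(14/25) = 196/25


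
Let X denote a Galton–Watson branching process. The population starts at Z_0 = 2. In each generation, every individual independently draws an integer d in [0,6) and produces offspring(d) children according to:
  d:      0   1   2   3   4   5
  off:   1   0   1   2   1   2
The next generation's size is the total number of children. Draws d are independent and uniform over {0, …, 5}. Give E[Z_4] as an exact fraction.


Outcome values over d=0..5: [1, 0, 1, 2, 1, 2]
Σy = 7, Σy² = 11, M = 6
μ = 7/6 = 7/6,  σ² = 11/6 − (7/6)² = 17/36
E[Z_0] = 2
E[Z_1] = 7/6·E[Z_0] = 7/3
E[Z_2] = 7/6·E[Z_1] = 49/18
E[Z_3] = 7/6·E[Z_2] = 343/108
E[Z_4] = 7/6·E[Z_3] = 2401/648

2401/648


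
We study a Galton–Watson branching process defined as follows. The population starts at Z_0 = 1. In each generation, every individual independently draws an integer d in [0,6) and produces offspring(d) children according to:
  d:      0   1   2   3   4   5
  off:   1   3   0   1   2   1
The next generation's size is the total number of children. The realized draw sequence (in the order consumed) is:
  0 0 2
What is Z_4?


gen 0: Z_0=1, draws=[0], offspring=[1], Z_1=1
gen 1: Z_1=1, draws=[0], offspring=[1], Z_2=1
gen 2: Z_2=1, draws=[2], offspring=[0], Z_3=0
gen 3: Z_3=0, draws=[], offspring=[], Z_4=0

0


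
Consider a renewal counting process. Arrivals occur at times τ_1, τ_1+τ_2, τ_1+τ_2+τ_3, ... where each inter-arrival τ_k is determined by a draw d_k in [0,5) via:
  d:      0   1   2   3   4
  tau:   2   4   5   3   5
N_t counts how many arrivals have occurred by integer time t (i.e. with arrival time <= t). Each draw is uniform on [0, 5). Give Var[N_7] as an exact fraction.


Inter-arrival values over d=0..4: [2, 4, 5, 3, 5]
Each d has probability 1/5, so the pmf of τ is: f(2) = 1/5, f(3) = 1/5, f(4) = 1/5, f(5) = 2/5
Let p_n(j) = P(N_n = j), with p_0 = [1]. Condition on τ_1: p_n(0) = P(τ > n), and for j >= 1, p_n(j) = Σ_{k<=n} f(k)·p_{n−k}(j−1)
p_1 = [1]  (j = 0)
p_2 = [4/5, 1/5]  (j = 0..1)
p_3 = [3/5, 2/5]  (j = 0..1)
p_4 = [2/5, 14/25, 1/25]  (j = 0..2)
p_5 = [0, 22/25, 3/25]  (j = 0..2)
p_6 = [0, 19/25, 29/125, 1/125]  (j = 0..3)
p_7 = [0, 13/25, 56/125, 4/125]  (j = 0..3)
E[N_7] = Σ j·p_7(j) = 189/125;  E[N_7²] = Σ j²·p_7(j) = 13/5
Var[N_7] = 13/5 − (189/125)² = 4904/15625

4904/15625


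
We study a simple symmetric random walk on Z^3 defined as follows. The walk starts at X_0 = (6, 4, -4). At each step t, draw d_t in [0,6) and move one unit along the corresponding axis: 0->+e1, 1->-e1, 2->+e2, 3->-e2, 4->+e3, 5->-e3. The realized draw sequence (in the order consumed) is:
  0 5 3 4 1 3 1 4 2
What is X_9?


t=0: X=(6, 4, -4), d=0 → +e1, X_1=(7, 4, -4)
t=1: X=(7, 4, -4), d=5 → -e3, X_2=(7, 4, -5)
t=2: X=(7, 4, -5), d=3 → -e2, X_3=(7, 3, -5)
t=3: X=(7, 3, -5), d=4 → +e3, X_4=(7, 3, -4)
t=4: X=(7, 3, -4), d=1 → -e1, X_5=(6, 3, -4)
t=5: X=(6, 3, -4), d=3 → -e2, X_6=(6, 2, -4)
t=6: X=(6, 2, -4), d=1 → -e1, X_7=(5, 2, -4)
t=7: X=(5, 2, -4), d=4 → +e3, X_8=(5, 2, -3)
t=8: X=(5, 2, -3), d=2 → +e2, X_9=(5, 3, -3)

(5, 3, -3)


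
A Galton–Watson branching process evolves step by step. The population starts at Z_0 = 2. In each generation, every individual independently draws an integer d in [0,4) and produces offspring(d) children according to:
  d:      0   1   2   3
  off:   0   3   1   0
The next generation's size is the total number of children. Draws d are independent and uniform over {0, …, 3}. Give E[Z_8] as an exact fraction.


2

Outcome values over d=0..3: [0, 3, 1, 0]
Σy = 4, Σy² = 10, M = 4
μ = 4/4 = 1,  σ² = 10/4 − (1)² = 3/2
E[Z_0] = 2
E[Z_1] = 1·E[Z_0] = 2
E[Z_2] = 1·E[Z_1] = 2
E[Z_3] = 1·E[Z_2] = 2
E[Z_4] = 1·E[Z_3] = 2
E[Z_5] = 1·E[Z_4] = 2
E[Z_6] = 1·E[Z_5] = 2
E[Z_7] = 1·E[Z_6] = 2
E[Z_8] = 1·E[Z_7] = 2


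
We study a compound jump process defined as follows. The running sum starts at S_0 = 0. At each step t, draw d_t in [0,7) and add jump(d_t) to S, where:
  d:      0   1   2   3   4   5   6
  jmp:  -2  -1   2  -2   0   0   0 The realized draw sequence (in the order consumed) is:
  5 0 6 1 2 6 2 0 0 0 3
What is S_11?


-7

t=0: S=0, d=5, jump=0, S_1=0
t=1: S=0, d=0, jump=-2, S_2=-2
t=2: S=-2, d=6, jump=0, S_3=-2
t=3: S=-2, d=1, jump=-1, S_4=-3
t=4: S=-3, d=2, jump=2, S_5=-1
t=5: S=-1, d=6, jump=0, S_6=-1
t=6: S=-1, d=2, jump=2, S_7=1
t=7: S=1, d=0, jump=-2, S_8=-1
t=8: S=-1, d=0, jump=-2, S_9=-3
t=9: S=-3, d=0, jump=-2, S_10=-5
t=10: S=-5, d=3, jump=-2, S_11=-7


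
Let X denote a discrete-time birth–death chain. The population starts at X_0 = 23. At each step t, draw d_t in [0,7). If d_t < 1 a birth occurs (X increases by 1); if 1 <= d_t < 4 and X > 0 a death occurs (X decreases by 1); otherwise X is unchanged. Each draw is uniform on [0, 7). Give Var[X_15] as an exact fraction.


360/49

X can drop by at most 1 per step and X_0 = 23 > T = 15, so X_t >= 23 − t >= 8 > 0 for every t <= 15: the floor at 0 (the 'and X > 0' condition) never binds. Hence X_15 = X_0 + Σ_{t<15} Y_t with i.i.d. increments Y_t = y(d_t) ∈ {+1, −1, 0}.
Outcome values over d=0..6: [1, -1, -1, -1, 0, 0, 0]
Σy = -2, Σy² = 4, M = 7
μ = -2/7 = -2/7,  σ² = 4/7 − (-2/7)² = 24/49
Independent increments: Var[X_15] = 15·σ² = 15·(24/49) = 360/49


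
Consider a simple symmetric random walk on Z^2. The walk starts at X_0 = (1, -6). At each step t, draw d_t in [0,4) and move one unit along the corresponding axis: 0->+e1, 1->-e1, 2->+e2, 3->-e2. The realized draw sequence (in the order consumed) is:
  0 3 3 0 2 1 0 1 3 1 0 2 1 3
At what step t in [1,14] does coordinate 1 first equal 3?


4

t=0: X=(1, -6), d=0 → +e1, X_1=(2, -6)
t=1: X=(2, -6), d=3 → -e2, X_2=(2, -7)
t=2: X=(2, -7), d=3 → -e2, X_3=(2, -8)
t=3: X=(2, -8), d=0 → +e1, X_4=(3, -8)
t=4: X=(3, -8), d=2 → +e2, X_5=(3, -7)
t=5: X=(3, -7), d=1 → -e1, X_6=(2, -7)
t=6: X=(2, -7), d=0 → +e1, X_7=(3, -7)
t=7: X=(3, -7), d=1 → -e1, X_8=(2, -7)
t=8: X=(2, -7), d=3 → -e2, X_9=(2, -8)
t=9: X=(2, -8), d=1 → -e1, X_10=(1, -8)
t=10: X=(1, -8), d=0 → +e1, X_11=(2, -8)
t=11: X=(2, -8), d=2 → +e2, X_12=(2, -7)
t=12: X=(2, -7), d=1 → -e1, X_13=(1, -7)
t=13: X=(1, -7), d=3 → -e2, X_14=(1, -8)


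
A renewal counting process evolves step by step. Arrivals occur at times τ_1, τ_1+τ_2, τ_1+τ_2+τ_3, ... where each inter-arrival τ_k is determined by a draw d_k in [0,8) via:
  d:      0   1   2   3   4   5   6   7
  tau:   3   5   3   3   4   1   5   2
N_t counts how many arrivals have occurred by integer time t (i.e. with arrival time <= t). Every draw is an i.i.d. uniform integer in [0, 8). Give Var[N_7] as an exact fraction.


Inter-arrival values over d=0..7: [3, 5, 3, 3, 4, 1, 5, 2]
Each d has probability 1/8, so the pmf of τ is: f(1) = 1/8, f(2) = 1/8, f(3) = 3/8, f(4) = 1/8, f(5) = 1/4
Let p_n(j) = P(N_n = j), with p_0 = [1]. Condition on τ_1: p_n(0) = P(τ > n), and for j >= 1, p_n(j) = Σ_{k<=n} f(k)·p_{n−k}(j−1)
p_1 = [7/8, 1/8]  (j = 0..1)
p_2 = [3/4, 15/64, 1/64]  (j = 0..2)
p_3 = [3/8, 37/64, 23/512, 1/512]  (j = 0..3)
p_4 = [1/4, 19/32, 19/128, 31/4096, 1/4096]  (j = 0..4)
p_5 = [0, 23/32, 1/4, 123/4096, 39/32768, 1/32768]  (j = 0..5)
p_6 = [0, 31/64, 113/256, 281/4096, 89/16384, 47/262144, 1/262144]  (j = 0..6)
p_7 = [0, 21/64, 129/256, 621/4096, 505/32768, 241/262144, 55/2097152, 1/2097152]  (j = 0..7)
E[N_7] = Σ j·p_7(j) = 3894777/2097152;  E[N_7²] = Σ j²·p_7(j) = 8344117/2097152
Var[N_7] = 8344117/2097152 − (3894777/2097152)² = 2329593775055/4398046511104

2329593775055/4398046511104


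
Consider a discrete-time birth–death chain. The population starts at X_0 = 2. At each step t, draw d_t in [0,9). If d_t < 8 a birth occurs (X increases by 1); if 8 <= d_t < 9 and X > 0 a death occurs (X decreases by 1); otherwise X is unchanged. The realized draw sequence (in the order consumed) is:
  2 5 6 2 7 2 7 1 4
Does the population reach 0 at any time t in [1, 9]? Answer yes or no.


no

t=0: X=2, d=2 → birth, X_1=3
t=1: X=3, d=5 → birth, X_2=4
t=2: X=4, d=6 → birth, X_3=5
t=3: X=5, d=2 → birth, X_4=6
t=4: X=6, d=7 → birth, X_5=7
t=5: X=7, d=2 → birth, X_6=8
t=6: X=8, d=7 → birth, X_7=9
t=7: X=9, d=1 → birth, X_8=10
t=8: X=10, d=4 → birth, X_9=11


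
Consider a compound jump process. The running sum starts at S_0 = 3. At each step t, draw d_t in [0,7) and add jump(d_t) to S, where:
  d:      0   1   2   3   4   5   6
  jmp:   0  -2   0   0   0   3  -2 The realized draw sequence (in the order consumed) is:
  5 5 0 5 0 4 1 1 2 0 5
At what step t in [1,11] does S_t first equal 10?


7

t=0: S=3, d=5, jump=3, S_1=6
t=1: S=6, d=5, jump=3, S_2=9
t=2: S=9, d=0, jump=0, S_3=9
t=3: S=9, d=5, jump=3, S_4=12
t=4: S=12, d=0, jump=0, S_5=12
t=5: S=12, d=4, jump=0, S_6=12
t=6: S=12, d=1, jump=-2, S_7=10
t=7: S=10, d=1, jump=-2, S_8=8
t=8: S=8, d=2, jump=0, S_9=8
t=9: S=8, d=0, jump=0, S_10=8
t=10: S=8, d=5, jump=3, S_11=11


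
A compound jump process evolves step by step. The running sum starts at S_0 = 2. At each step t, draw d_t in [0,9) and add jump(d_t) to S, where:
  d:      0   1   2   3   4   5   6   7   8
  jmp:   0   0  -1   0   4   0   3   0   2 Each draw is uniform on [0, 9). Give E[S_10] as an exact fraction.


98/9

Outcome values over d=0..8: [0, 0, -1, 0, 4, 0, 3, 0, 2]
Σy = 8, Σy² = 30, M = 9
μ = 8/9 = 8/9,  σ² = 30/9 − (8/9)² = 206/81
E[S_10] = 2 + 10·(8/9) = 98/9


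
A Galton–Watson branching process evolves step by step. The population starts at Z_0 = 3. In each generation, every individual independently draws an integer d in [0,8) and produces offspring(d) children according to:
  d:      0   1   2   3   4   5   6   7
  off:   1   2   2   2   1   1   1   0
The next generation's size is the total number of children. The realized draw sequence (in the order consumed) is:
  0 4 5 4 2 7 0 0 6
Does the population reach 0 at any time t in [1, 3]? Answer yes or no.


no

gen 0: Z_0=3, draws=[0, 4, 5], offspring=[1, 1, 1], Z_1=3
gen 1: Z_1=3, draws=[4, 2, 7], offspring=[1, 2, 0], Z_2=3
gen 2: Z_2=3, draws=[0, 0, 6], offspring=[1, 1, 1], Z_3=3


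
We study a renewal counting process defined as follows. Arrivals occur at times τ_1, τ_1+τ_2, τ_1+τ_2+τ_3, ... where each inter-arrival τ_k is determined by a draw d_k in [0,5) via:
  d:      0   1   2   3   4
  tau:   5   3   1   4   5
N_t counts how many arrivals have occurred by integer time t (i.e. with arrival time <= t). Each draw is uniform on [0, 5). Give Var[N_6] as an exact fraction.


Inter-arrival values over d=0..4: [5, 3, 1, 4, 5]
Each d has probability 1/5, so the pmf of τ is: f(1) = 1/5, f(3) = 1/5, f(4) = 1/5, f(5) = 2/5
Let p_n(j) = P(N_n = j), with p_0 = [1]. Condition on τ_1: p_n(0) = P(τ > n), and for j >= 1, p_n(j) = Σ_{k<=n} f(k)·p_{n−k}(j−1)
p_1 = [4/5, 1/5]  (j = 0..1)
p_2 = [4/5, 4/25, 1/25]  (j = 0..2)
p_3 = [3/5, 9/25, 4/125, 1/125]  (j = 0..3)
p_4 = [2/5, 12/25, 14/125, 4/625, 1/625]  (j = 0..4)
p_5 = [0, 4/5, 21/125, 19/625, 4/3125, 1/3125]  (j = 0..5)
p_6 = [0, 3/5, 43/125, 6/125, 24/3125, 4/15625, 1/15625]  (j = 0..6)
E[N_6] = Σ j·p_6(j) = 22881/15625;  E[N_6²] = Σ j²·p_6(j) = 39681/15625
Var[N_6] = 39681/15625 − (22881/15625)² = 96475464/244140625

96475464/244140625


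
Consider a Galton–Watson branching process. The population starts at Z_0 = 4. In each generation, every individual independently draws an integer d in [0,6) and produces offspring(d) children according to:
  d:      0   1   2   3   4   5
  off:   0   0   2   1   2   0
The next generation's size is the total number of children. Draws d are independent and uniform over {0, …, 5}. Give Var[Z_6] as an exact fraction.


Outcome values over d=0..5: [0, 0, 2, 1, 2, 0]
Σy = 5, Σy² = 9, M = 6
μ = 5/6 = 5/6,  σ² = 9/6 − (5/6)² = 29/36
V_0 = 0, E_0 = 4
V_1 = 29/36·E_0 + (5/6)²·V_0 = 29/9;  E_1 = 10/3
V_2 = 29/36·E_1 + (5/6)²·V_1 = 1595/324;  E_2 = 25/9
V_3 = 29/36·E_2 + (5/6)²·V_2 = 65975/11664;  E_3 = 125/54
V_4 = 29/36·E_3 + (5/6)²·V_3 = 2432375/419904;  E_4 = 625/324
V_5 = 29/36·E_4 + (5/6)²·V_4 = 84299375/15116544;  E_5 = 3125/1944
V_6 = 29/36·E_5 + (5/6)²·V_5 = 2812184375/544195584;  E_6 = 15625/11664

2812184375/544195584


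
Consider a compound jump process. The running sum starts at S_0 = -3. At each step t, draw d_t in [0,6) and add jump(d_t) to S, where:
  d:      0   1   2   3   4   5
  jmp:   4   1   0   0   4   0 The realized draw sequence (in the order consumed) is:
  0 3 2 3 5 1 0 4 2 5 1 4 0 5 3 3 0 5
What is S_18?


t=0: S=-3, d=0, jump=4, S_1=1
t=1: S=1, d=3, jump=0, S_2=1
t=2: S=1, d=2, jump=0, S_3=1
t=3: S=1, d=3, jump=0, S_4=1
t=4: S=1, d=5, jump=0, S_5=1
t=5: S=1, d=1, jump=1, S_6=2
t=6: S=2, d=0, jump=4, S_7=6
t=7: S=6, d=4, jump=4, S_8=10
t=8: S=10, d=2, jump=0, S_9=10
t=9: S=10, d=5, jump=0, S_10=10
t=10: S=10, d=1, jump=1, S_11=11
t=11: S=11, d=4, jump=4, S_12=15
t=12: S=15, d=0, jump=4, S_13=19
t=13: S=19, d=5, jump=0, S_14=19
t=14: S=19, d=3, jump=0, S_15=19
t=15: S=19, d=3, jump=0, S_16=19
t=16: S=19, d=0, jump=4, S_17=23
t=17: S=23, d=5, jump=0, S_18=23

23


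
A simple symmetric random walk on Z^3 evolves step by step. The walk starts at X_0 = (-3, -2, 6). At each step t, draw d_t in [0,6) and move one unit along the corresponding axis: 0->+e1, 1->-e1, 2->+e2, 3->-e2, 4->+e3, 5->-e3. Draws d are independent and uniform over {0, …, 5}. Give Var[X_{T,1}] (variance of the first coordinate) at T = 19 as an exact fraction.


Outcome values over d=0..5: [1, -1, 0, 0, 0, 0]
Σy = 0, Σy² = 2, M = 6
μ = 0/6 = 0,  σ² = 2/6 − (0)² = 1/3
Independent increments: Var[X_19] = 19·σ² = 19·(1/3) = 19/3

19/3


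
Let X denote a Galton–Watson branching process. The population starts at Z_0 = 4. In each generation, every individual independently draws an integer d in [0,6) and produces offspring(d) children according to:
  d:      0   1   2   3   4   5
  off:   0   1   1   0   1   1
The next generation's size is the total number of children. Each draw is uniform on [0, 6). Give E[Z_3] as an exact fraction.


32/27

Outcome values over d=0..5: [0, 1, 1, 0, 1, 1]
Σy = 4, Σy² = 4, M = 6
μ = 4/6 = 2/3,  σ² = 4/6 − (2/3)² = 2/9
E[Z_0] = 4
E[Z_1] = 2/3·E[Z_0] = 8/3
E[Z_2] = 2/3·E[Z_1] = 16/9
E[Z_3] = 2/3·E[Z_2] = 32/27


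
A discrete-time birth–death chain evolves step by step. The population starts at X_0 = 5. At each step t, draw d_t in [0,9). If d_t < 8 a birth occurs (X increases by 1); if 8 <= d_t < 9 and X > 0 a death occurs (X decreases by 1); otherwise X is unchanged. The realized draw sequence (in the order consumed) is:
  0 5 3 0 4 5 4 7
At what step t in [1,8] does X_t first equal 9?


4

t=0: X=5, d=0 → birth, X_1=6
t=1: X=6, d=5 → birth, X_2=7
t=2: X=7, d=3 → birth, X_3=8
t=3: X=8, d=0 → birth, X_4=9
t=4: X=9, d=4 → birth, X_5=10
t=5: X=10, d=5 → birth, X_6=11
t=6: X=11, d=4 → birth, X_7=12
t=7: X=12, d=7 → birth, X_8=13


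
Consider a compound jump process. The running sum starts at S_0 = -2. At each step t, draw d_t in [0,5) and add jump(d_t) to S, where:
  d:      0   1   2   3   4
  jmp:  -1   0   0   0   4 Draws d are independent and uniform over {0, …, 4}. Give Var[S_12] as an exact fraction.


Outcome values over d=0..4: [-1, 0, 0, 0, 4]
Σy = 3, Σy² = 17, M = 5
μ = 3/5 = 3/5,  σ² = 17/5 − (3/5)² = 76/25
Independent increments: Var[S_12] = 12·σ² = 12·(76/25) = 912/25

912/25


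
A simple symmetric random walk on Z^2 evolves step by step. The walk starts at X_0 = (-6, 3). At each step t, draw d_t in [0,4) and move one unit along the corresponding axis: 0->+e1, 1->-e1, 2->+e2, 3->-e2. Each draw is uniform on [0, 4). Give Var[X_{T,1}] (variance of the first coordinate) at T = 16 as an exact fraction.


Outcome values over d=0..3: [1, -1, 0, 0]
Σy = 0, Σy² = 2, M = 4
μ = 0/4 = 0,  σ² = 2/4 − (0)² = 1/2
Independent increments: Var[X_16] = 16·σ² = 16·(1/2) = 8

8


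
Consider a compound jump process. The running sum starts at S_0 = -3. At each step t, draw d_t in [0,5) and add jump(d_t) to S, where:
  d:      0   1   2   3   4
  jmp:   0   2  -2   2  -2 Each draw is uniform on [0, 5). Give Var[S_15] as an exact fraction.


Outcome values over d=0..4: [0, 2, -2, 2, -2]
Σy = 0, Σy² = 16, M = 5
μ = 0/5 = 0,  σ² = 16/5 − (0)² = 16/5
Independent increments: Var[S_15] = 15·σ² = 15·(16/5) = 48

48


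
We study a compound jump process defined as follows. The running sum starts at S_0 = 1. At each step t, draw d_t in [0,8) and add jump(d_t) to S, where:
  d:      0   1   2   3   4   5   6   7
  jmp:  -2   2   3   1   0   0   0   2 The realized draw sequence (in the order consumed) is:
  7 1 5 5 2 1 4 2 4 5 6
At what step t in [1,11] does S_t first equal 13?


t=0: S=1, d=7, jump=2, S_1=3
t=1: S=3, d=1, jump=2, S_2=5
t=2: S=5, d=5, jump=0, S_3=5
t=3: S=5, d=5, jump=0, S_4=5
t=4: S=5, d=2, jump=3, S_5=8
t=5: S=8, d=1, jump=2, S_6=10
t=6: S=10, d=4, jump=0, S_7=10
t=7: S=10, d=2, jump=3, S_8=13
t=8: S=13, d=4, jump=0, S_9=13
t=9: S=13, d=5, jump=0, S_10=13
t=10: S=13, d=6, jump=0, S_11=13

8
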